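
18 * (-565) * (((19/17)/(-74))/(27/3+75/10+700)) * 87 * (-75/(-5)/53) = 252165150/47771921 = 5.28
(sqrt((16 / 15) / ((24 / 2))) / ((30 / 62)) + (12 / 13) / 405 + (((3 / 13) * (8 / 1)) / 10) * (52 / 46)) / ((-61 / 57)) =-1178 * sqrt(5) / 4575-161804 / 820755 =-0.77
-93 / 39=-31 / 13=-2.38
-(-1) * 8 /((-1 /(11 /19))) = -88 /19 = -4.63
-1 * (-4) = 4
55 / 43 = 1.28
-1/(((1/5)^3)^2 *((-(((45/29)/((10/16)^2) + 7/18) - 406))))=-40781250/1048277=-38.90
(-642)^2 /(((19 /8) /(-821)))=-2707093152 /19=-142478586.95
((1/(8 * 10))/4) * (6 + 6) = 3/80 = 0.04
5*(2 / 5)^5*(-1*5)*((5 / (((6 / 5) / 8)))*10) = -256 / 3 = -85.33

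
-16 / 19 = -0.84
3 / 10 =0.30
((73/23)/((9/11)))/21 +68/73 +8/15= 2617291/1586655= 1.65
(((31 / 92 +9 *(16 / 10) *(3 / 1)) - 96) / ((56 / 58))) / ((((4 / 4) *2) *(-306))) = 699857 / 7882560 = 0.09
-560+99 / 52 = -29021 / 52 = -558.10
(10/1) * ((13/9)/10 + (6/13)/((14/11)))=4153/819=5.07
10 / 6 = 1.67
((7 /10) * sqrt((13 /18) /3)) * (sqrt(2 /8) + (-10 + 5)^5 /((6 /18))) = -131243 * sqrt(78) /360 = -3219.74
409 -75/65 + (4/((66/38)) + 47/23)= 4067105/9867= 412.19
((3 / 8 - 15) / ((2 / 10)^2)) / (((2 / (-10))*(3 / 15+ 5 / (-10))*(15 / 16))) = -6500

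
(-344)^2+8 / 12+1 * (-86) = 354752 / 3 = 118250.67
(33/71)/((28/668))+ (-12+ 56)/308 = 5582/497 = 11.23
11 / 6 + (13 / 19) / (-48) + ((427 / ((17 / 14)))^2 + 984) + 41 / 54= 295665334987 / 2372112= 124642.23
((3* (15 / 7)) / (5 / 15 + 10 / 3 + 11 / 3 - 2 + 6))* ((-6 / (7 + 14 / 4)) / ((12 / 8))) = -180 / 833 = -0.22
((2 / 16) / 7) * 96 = 12 / 7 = 1.71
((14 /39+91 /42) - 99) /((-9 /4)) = 15050 /351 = 42.88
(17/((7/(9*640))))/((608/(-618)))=-1891080/133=-14218.65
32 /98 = 16 /49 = 0.33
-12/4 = -3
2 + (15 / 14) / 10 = 59 / 28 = 2.11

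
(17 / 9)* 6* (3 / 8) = 17 / 4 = 4.25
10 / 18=5 / 9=0.56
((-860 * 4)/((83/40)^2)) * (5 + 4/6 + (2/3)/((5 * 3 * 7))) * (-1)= 1967129600/434007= 4532.48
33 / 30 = 11 / 10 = 1.10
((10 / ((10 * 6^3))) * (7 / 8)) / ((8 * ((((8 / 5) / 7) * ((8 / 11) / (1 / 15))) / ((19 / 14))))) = 1463 / 5308416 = 0.00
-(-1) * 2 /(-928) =-1 /464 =-0.00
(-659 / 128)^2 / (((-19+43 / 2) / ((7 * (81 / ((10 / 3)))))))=738711981 / 409600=1803.50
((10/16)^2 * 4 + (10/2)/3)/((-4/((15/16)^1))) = -0.76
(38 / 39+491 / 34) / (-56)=-20441 / 74256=-0.28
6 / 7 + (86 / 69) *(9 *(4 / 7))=1170 / 161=7.27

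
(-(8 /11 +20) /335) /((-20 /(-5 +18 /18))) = -228 /18425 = -0.01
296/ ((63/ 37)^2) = 405224/ 3969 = 102.10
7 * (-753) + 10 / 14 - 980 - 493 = -47203 / 7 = -6743.29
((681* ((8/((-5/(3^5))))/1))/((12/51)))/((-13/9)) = 50637798/65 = 779043.05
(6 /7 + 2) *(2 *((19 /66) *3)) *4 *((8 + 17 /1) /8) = 61.69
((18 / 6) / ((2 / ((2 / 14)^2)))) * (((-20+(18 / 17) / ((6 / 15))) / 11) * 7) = -885 / 2618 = -0.34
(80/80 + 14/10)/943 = 12/4715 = 0.00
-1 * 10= -10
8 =8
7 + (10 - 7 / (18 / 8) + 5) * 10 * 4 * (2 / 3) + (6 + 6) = 9073 / 27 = 336.04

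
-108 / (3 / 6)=-216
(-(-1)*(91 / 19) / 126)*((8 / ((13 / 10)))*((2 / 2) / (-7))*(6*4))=-0.80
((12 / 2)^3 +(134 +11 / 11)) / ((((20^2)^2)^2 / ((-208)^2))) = 59319 / 100000000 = 0.00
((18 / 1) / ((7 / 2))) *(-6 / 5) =-216 / 35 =-6.17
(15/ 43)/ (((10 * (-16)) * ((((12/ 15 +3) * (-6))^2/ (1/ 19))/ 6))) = -25/ 18875968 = -0.00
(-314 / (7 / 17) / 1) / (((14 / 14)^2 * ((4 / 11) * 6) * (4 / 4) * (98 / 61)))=-1790899 / 8232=-217.55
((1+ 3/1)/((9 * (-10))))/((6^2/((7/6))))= -7/4860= -0.00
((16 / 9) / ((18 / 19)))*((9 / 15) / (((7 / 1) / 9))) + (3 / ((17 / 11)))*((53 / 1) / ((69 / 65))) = 4038407 / 41055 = 98.37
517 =517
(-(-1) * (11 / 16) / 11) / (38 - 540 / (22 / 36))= -11 / 148832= -0.00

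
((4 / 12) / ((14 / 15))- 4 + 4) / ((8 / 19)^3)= 34295 / 7168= 4.78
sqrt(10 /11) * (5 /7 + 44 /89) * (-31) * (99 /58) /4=-210087 * sqrt(110) /144536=-15.24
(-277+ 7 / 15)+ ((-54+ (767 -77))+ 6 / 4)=10829 / 30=360.97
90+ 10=100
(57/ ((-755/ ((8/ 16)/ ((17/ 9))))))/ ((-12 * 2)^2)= -0.00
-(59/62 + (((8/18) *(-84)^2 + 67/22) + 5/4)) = -4284661/1364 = -3141.25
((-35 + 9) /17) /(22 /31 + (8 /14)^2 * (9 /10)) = -98735 /64787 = -1.52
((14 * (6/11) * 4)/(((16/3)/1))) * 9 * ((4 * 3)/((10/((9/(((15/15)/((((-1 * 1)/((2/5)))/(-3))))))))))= 5103/11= 463.91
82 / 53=1.55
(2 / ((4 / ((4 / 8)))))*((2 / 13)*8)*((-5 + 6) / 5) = 4 / 65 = 0.06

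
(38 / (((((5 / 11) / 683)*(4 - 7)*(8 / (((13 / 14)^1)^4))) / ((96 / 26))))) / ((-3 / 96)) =2508921272 / 12005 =208989.69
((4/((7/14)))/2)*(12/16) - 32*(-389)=12451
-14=-14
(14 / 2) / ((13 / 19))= 133 / 13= 10.23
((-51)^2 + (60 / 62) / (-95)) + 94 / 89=136401853 / 52421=2602.05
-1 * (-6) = 6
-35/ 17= -2.06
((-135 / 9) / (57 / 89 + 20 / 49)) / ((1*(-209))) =65415 / 955757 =0.07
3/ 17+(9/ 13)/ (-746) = 28941/ 164866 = 0.18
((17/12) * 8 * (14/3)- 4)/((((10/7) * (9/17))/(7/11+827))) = 4333504/81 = 53500.05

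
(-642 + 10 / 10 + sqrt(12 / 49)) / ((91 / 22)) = -14102 / 91 + 44 * sqrt(3) / 637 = -154.85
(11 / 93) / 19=0.01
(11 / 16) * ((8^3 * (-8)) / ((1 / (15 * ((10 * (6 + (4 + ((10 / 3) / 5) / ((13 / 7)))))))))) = -56883200 / 13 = -4375630.77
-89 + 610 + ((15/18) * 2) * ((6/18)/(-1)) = 4684/9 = 520.44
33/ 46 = 0.72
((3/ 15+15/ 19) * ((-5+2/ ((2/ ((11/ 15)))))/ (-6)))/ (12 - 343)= -3008/ 1415025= -0.00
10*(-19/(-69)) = 190/69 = 2.75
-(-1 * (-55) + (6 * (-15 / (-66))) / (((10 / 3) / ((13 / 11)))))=-13427 / 242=-55.48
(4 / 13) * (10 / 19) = 40 / 247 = 0.16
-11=-11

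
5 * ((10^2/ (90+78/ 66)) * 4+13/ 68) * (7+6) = 1193855/ 4012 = 297.57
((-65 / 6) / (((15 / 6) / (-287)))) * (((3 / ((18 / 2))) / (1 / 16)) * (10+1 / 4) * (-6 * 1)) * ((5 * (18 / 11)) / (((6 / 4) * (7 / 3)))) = -10489440 / 11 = -953585.45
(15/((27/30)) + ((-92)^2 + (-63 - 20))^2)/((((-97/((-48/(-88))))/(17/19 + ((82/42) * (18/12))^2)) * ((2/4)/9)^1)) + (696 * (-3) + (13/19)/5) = -334469708136136/4966885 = -67339934.01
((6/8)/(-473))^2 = 9/3579664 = 0.00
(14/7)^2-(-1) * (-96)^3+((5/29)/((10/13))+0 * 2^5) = -51314443/58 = -884731.78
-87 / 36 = -29 / 12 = -2.42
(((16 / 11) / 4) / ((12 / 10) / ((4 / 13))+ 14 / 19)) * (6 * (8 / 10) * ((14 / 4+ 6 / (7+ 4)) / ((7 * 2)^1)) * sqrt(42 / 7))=81168 * sqrt(6) / 746207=0.27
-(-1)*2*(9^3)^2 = 1062882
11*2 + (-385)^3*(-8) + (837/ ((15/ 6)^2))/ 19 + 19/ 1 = 216853197823/ 475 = 456533048.05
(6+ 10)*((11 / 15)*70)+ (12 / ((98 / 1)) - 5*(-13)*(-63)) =-481211 / 147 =-3273.54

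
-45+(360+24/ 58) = 9147/ 29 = 315.41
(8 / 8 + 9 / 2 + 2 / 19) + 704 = 26965 / 38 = 709.61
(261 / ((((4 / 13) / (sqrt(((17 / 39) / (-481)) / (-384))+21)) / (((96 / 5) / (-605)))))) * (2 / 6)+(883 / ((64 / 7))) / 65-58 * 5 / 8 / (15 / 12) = -543507663 / 2516800-87 * sqrt(1258) / 223850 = -215.97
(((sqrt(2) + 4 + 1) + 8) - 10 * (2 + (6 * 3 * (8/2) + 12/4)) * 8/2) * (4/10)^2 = -12268/25 + 4 * sqrt(2)/25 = -490.49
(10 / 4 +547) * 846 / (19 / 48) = 22314096 / 19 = 1174426.11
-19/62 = -0.31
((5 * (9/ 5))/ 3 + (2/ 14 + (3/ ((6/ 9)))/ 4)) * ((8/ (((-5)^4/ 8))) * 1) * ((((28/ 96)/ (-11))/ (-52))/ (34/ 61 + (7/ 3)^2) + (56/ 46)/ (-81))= -0.01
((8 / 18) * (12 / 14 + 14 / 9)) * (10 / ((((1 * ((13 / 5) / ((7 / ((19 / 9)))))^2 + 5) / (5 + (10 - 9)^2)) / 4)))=12768000 / 278567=45.83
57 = 57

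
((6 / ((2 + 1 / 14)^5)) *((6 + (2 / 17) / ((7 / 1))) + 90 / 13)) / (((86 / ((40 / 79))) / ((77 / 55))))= 258387859968 / 15398478466813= 0.02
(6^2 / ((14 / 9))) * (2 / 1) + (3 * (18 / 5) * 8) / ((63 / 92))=6036 / 35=172.46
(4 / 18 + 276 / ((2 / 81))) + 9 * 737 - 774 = 153335 / 9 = 17037.22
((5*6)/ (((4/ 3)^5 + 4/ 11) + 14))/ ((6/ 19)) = 253935/ 49658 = 5.11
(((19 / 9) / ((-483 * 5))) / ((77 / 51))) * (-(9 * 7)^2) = 2907 / 1265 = 2.30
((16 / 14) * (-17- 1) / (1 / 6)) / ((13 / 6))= -56.97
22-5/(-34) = 22.15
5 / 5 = 1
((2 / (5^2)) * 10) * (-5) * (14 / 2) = -28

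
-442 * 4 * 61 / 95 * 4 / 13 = -33184 / 95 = -349.31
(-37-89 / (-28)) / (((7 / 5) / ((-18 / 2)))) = 42615 / 196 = 217.42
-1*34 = -34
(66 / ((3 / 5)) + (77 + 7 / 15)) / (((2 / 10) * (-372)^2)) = 703 / 103788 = 0.01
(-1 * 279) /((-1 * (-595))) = -279 /595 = -0.47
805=805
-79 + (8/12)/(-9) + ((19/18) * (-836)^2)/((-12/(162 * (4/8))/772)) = -103795493231/27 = -3844277527.07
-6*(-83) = 498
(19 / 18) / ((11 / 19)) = 361 / 198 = 1.82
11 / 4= 2.75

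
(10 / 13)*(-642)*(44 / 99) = -8560 / 39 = -219.49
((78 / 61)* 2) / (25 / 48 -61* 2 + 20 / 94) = -351936 / 16688197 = -0.02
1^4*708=708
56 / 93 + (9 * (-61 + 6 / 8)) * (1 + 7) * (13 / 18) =-291313 / 93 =-3132.40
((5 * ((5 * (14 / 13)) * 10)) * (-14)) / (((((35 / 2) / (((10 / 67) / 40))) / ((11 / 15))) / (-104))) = 12320 / 201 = 61.29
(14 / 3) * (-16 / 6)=-112 / 9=-12.44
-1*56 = -56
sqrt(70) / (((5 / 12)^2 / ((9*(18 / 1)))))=7807.04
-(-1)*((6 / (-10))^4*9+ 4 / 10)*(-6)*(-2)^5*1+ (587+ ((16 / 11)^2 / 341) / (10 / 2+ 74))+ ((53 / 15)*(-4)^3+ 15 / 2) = 8178981541277 / 12223571250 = 669.12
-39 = -39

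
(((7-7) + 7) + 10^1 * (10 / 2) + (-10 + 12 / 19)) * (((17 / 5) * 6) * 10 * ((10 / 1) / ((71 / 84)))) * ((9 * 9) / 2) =6280772400 / 1349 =4655872.79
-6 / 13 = -0.46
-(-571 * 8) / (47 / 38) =173584 / 47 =3693.28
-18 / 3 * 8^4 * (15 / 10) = -36864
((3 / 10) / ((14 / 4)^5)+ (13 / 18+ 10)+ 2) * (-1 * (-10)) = 19244879 / 151263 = 127.23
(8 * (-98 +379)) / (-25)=-2248 / 25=-89.92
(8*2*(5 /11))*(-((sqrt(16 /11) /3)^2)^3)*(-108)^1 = 1310720 /395307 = 3.32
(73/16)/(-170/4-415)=-73/7320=-0.01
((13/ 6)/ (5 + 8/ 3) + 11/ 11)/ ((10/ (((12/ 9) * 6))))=118/ 115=1.03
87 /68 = 1.28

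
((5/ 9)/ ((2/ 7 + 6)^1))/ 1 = 0.09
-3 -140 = -143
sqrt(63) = 3 * sqrt(7) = 7.94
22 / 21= 1.05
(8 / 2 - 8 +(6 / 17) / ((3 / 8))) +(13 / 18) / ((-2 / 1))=-2093 / 612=-3.42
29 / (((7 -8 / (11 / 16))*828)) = -319 / 42228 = -0.01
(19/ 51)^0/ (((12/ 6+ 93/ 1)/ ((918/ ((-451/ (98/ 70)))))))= -6426/ 214225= -0.03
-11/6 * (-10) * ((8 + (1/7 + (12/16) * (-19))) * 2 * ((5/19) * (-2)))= 825/7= 117.86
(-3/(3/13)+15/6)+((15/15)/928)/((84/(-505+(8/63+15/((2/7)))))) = -103187495/9821952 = -10.51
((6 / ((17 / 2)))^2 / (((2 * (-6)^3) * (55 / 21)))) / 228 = -7 / 3624060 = -0.00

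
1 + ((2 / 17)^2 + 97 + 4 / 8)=98.51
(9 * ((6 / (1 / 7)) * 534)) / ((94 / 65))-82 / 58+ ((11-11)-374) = 189733821 / 1363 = 139203.10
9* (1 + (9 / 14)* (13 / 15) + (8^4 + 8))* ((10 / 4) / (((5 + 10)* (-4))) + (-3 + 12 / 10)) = -190538907 / 2800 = -68049.61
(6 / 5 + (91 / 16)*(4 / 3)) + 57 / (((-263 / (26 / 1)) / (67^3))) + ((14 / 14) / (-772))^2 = -3984705421657619 / 2351156880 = -1694785.00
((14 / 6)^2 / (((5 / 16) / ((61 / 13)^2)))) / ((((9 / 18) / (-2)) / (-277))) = 3232328512 / 7605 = 425026.76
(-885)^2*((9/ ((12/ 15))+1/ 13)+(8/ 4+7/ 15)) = 561781185/ 52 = 10803484.33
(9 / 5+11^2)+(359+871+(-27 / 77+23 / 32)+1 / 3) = 50025413 / 36960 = 1353.50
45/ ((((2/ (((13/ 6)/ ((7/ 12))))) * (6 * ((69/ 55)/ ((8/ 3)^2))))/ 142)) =16244800/ 1449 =11211.04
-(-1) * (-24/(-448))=3/56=0.05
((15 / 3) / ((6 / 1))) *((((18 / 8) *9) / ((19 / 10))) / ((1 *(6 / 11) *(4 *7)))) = 2475 / 4256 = 0.58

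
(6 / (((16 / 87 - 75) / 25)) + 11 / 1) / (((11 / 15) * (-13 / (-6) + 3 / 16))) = 42155280 / 8090687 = 5.21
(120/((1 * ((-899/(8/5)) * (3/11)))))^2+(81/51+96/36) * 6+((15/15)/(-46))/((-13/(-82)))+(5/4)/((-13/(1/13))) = 5553731338889/213620455516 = 26.00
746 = 746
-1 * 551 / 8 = -551 / 8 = -68.88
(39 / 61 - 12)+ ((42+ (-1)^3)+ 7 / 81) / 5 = -77657 / 24705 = -3.14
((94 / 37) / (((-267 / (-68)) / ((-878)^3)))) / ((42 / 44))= -95179407038848 / 207459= -458786589.34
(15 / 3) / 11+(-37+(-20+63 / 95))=-58397 / 1045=-55.88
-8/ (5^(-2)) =-200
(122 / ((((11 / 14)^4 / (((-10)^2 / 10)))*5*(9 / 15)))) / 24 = 5858440 / 131769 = 44.46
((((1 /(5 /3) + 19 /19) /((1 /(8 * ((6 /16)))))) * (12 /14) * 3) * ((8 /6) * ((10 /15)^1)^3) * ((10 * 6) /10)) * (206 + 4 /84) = 4430848 /735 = 6028.36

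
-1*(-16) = 16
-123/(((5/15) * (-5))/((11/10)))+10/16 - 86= -839/200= -4.20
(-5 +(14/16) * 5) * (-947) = 4735/8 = 591.88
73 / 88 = 0.83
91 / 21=13 / 3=4.33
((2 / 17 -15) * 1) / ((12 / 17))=-253 / 12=-21.08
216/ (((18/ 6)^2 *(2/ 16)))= 192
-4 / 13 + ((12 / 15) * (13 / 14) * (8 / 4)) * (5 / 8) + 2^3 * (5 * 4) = 29233 / 182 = 160.62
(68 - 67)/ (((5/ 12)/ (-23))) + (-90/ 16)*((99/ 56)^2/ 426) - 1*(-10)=-805859171/ 17812480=-45.24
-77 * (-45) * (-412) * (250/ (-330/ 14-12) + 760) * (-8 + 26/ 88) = 687391774650/ 83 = 8281828610.24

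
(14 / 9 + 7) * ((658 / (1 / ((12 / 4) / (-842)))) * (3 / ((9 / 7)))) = -177331 / 3789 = -46.80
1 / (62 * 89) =1 / 5518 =0.00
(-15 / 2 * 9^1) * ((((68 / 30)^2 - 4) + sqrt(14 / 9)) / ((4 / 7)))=-315 * sqrt(14) / 8 - 672 / 5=-281.73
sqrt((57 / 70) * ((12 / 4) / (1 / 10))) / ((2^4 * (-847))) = -3 * sqrt(133) / 94864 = -0.00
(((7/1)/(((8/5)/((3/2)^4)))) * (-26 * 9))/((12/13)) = -5614.63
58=58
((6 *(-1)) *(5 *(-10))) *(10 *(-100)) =-300000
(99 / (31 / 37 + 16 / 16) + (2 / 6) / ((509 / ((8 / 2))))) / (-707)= -5593673 / 73412052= -0.08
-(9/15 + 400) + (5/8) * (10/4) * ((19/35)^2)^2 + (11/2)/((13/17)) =-4910079547/12485200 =-393.27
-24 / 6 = -4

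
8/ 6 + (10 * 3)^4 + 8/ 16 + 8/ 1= 4860059/ 6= 810009.83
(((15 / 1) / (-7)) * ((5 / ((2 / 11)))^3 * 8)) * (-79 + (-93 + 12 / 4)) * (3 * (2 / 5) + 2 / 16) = 4470662625 / 56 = 79833261.16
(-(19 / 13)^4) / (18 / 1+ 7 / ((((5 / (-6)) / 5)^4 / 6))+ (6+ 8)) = -130321 / 1555546304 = -0.00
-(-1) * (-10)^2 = 100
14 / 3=4.67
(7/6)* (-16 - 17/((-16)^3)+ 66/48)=-17.06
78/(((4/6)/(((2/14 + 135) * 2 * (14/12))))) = 36894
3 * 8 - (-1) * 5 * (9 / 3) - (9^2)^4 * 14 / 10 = -301326852 / 5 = -60265370.40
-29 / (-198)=29 / 198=0.15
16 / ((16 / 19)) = 19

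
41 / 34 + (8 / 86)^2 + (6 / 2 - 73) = -4324267 / 62866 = -68.79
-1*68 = -68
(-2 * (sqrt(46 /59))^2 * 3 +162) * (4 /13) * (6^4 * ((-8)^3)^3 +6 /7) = -8420174189682.71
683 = 683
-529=-529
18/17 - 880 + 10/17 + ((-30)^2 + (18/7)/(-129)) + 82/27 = 24.66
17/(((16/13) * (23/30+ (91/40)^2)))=66300/28523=2.32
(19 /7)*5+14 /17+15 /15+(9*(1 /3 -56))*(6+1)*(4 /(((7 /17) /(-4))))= 16218200 /119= 136287.39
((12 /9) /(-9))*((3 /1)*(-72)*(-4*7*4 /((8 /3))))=-1344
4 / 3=1.33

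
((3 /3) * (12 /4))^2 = 9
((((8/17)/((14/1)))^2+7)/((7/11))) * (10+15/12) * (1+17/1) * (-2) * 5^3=-55210258125/99127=-556964.88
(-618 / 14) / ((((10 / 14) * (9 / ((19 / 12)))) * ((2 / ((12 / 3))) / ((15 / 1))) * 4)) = -1957 / 24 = -81.54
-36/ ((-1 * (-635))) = -36/ 635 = -0.06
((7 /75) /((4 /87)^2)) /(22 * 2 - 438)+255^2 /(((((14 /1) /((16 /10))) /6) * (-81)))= -1822226881 /3309600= -550.59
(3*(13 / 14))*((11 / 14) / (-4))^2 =0.11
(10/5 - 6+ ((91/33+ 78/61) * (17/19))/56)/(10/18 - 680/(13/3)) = 328738917/13061605480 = 0.03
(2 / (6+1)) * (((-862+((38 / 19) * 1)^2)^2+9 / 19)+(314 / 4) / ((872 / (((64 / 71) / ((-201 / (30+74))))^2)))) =88714729671672398 / 421782844311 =210332.71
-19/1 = -19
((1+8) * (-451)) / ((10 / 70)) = -28413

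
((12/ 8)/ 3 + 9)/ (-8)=-1.19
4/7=0.57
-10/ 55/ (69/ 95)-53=-40417/ 759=-53.25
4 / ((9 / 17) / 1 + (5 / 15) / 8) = 1632 / 233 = 7.00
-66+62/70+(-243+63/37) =-396803/1295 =-306.41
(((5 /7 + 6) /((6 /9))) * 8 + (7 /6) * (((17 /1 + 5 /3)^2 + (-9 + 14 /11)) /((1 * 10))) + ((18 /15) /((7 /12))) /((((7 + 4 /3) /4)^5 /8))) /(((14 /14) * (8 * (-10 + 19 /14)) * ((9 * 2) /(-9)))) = 49027489548491 /56151562500000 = 0.87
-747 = -747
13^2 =169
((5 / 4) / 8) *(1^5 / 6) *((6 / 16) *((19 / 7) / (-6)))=-95 / 21504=-0.00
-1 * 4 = -4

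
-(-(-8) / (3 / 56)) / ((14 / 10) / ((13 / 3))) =-4160 / 9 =-462.22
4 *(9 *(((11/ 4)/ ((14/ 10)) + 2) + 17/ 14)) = 1305/ 7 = 186.43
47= 47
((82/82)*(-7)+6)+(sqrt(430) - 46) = -47+sqrt(430) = -26.26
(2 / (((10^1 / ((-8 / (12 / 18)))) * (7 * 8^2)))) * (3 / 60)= -3 / 11200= -0.00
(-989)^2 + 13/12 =978122.08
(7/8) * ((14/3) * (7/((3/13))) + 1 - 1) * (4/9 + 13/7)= 92365/324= 285.08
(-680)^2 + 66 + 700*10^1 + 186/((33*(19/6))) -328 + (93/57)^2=469142.44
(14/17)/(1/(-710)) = -9940/17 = -584.71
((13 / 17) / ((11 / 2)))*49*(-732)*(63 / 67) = -58751784 / 12529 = -4689.26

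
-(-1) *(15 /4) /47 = 15 /188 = 0.08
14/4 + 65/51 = 487/102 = 4.77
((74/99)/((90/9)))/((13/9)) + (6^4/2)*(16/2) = 3706597/715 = 5184.05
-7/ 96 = -0.07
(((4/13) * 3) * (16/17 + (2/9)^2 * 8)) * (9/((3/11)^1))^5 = 10668018240/221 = 48271575.75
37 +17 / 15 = 572 / 15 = 38.13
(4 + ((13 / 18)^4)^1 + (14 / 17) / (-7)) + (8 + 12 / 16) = 23029133 / 1784592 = 12.90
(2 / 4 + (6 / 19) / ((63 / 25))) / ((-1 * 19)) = -499 / 15162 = -0.03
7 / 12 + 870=10447 / 12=870.58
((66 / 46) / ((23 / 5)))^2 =27225 / 279841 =0.10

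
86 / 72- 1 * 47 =-1649 / 36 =-45.81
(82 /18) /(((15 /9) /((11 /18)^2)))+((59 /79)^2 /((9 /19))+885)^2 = 148657435753088801 /189297393660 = 785311.58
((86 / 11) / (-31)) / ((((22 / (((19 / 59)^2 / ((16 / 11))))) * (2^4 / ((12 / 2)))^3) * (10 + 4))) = -0.00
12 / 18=2 / 3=0.67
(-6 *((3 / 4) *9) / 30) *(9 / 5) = -243 / 100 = -2.43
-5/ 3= -1.67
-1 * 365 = -365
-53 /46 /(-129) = 53 /5934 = 0.01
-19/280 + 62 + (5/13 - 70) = -7.68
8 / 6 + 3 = 13 / 3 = 4.33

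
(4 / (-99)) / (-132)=1 / 3267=0.00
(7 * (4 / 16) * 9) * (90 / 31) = 2835 / 62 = 45.73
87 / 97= 0.90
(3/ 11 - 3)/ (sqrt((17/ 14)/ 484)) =-60* sqrt(238)/ 17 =-54.45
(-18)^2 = 324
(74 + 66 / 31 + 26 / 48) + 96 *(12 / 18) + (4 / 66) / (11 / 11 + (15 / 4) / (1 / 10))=29549055 / 210056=140.67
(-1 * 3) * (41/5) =-123/5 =-24.60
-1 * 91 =-91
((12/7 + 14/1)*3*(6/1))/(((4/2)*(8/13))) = 6435/28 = 229.82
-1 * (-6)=6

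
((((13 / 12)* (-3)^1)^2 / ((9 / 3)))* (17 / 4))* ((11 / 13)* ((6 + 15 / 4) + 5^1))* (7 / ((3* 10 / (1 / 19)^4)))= 1004003 / 3002595840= 0.00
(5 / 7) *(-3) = -2.14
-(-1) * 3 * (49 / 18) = 8.17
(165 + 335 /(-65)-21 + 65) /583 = 0.35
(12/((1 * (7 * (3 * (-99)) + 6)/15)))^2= 3600/477481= 0.01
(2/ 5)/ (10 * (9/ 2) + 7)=1/ 130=0.01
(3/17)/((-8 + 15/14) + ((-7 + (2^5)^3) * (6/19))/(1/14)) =798/654926581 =0.00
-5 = -5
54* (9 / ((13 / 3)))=1458 / 13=112.15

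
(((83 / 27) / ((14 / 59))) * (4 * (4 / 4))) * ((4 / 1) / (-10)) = -19588 / 945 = -20.73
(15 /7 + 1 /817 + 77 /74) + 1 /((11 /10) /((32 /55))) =190163055 /51207926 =3.71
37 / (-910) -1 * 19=-17327 / 910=-19.04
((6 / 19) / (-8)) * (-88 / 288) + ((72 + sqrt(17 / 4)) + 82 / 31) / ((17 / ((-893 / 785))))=-1880007979 / 377289840 - 893 * sqrt(17) / 26690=-5.12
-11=-11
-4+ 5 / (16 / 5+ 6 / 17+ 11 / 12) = -13136 / 4559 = -2.88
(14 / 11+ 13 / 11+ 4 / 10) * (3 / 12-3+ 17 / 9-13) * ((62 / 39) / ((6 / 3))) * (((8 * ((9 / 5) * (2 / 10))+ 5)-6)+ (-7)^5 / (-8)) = -1021364036783 / 15444000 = -66133.39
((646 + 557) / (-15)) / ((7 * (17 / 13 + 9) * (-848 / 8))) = 5213 / 497140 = 0.01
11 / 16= 0.69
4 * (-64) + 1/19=-4863/19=-255.95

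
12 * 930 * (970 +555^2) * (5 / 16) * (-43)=-92675325375 / 2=-46337662687.50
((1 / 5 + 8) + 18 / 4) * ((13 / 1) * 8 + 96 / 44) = 74168 / 55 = 1348.51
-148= -148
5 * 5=25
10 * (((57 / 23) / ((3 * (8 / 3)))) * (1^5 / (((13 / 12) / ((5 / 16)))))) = 4275 / 4784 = 0.89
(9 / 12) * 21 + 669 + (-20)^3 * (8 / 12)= -55783 / 12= -4648.58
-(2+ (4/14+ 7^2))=-359/7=-51.29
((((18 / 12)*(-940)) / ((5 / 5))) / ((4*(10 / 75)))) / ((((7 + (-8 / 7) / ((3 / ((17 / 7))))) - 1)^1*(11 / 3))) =-4663575 / 32824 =-142.08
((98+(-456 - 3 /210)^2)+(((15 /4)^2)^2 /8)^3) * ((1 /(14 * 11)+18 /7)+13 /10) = 3505787153091757978749 /4051227901952000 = 865364.09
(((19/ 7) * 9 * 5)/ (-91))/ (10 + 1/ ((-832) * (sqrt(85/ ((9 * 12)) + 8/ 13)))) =-17238988800/ 128435505877- 82080 * sqrt(76791)/ 1669661576401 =-0.13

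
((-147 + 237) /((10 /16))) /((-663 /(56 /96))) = -28 /221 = -0.13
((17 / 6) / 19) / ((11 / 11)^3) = 17 / 114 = 0.15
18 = 18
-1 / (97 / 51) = -51 / 97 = -0.53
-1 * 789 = -789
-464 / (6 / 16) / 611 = -3712 / 1833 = -2.03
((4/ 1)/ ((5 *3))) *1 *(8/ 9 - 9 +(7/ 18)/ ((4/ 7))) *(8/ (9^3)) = -428/ 19683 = -0.02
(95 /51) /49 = 95 /2499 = 0.04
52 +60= 112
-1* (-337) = 337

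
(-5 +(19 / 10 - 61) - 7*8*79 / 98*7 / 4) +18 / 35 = -9981 / 70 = -142.59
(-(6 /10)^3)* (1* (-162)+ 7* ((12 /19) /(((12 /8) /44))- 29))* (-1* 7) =-845019 /2375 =-355.80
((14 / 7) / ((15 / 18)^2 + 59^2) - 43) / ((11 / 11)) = -5389591 / 125341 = -43.00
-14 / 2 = -7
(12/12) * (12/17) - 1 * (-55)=947/17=55.71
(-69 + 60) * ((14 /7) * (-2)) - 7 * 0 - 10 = 26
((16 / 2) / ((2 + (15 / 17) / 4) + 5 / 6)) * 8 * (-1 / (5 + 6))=-13056 / 6853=-1.91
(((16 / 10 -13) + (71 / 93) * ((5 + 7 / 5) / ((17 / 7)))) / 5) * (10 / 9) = -148426 / 71145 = -2.09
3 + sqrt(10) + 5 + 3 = sqrt(10) + 11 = 14.16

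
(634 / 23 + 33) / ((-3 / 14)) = -19502 / 69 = -282.64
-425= -425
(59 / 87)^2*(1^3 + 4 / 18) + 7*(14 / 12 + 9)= 9772471 / 136242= 71.73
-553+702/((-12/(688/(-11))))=34165/11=3105.91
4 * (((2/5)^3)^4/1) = 16384/244140625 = 0.00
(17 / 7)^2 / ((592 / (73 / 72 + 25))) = 541297 / 2088576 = 0.26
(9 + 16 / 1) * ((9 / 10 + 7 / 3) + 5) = 1235 / 6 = 205.83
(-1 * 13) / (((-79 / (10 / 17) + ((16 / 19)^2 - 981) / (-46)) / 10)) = 2698475 / 2345376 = 1.15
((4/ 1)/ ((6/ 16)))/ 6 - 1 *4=-20/ 9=-2.22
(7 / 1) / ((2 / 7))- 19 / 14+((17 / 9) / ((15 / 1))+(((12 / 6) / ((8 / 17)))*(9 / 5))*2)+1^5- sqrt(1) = 14579 / 378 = 38.57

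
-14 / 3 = -4.67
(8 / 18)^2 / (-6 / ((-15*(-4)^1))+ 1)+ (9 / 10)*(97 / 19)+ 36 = 40.81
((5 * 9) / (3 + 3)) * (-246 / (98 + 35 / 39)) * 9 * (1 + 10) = -7123545 / 3857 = -1846.91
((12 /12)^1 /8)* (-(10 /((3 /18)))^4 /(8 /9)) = -1822500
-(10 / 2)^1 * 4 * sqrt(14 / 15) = -4 * sqrt(210) / 3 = -19.32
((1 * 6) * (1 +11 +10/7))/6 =94/7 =13.43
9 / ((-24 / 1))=-3 / 8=-0.38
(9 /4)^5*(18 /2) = 531441 /1024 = 518.99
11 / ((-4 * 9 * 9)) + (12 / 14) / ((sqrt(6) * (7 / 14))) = -11 / 324 + 2 * sqrt(6) / 7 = 0.67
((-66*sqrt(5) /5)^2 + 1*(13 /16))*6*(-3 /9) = -69761 /40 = -1744.02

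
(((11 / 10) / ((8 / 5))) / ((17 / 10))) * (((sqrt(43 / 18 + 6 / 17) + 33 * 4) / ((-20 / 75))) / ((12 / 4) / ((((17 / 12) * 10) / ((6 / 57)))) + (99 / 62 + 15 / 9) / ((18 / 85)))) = -2164795875 / 166892906 - 21866625 * sqrt(28526) / 22697435216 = -13.13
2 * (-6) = -12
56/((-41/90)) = -5040/41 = -122.93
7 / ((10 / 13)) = 91 / 10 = 9.10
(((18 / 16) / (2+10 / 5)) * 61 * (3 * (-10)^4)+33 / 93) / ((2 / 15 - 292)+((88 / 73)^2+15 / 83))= -211714538139435 / 119385943942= -1773.36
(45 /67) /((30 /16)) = 24 /67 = 0.36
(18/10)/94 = 9/470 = 0.02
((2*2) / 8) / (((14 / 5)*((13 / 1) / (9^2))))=405 / 364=1.11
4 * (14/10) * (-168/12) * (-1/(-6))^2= -98/45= -2.18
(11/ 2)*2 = 11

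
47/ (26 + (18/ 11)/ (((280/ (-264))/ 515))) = -329/ 5380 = -0.06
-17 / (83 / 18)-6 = -804 / 83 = -9.69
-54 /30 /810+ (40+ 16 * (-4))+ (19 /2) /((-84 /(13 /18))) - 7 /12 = -1864843 /75600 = -24.67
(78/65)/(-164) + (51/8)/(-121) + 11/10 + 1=404817/198440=2.04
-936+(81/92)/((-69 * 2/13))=-3961503/4232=-936.08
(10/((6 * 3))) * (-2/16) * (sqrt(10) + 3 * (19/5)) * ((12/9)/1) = -19/18 - 5 * sqrt(10)/54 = -1.35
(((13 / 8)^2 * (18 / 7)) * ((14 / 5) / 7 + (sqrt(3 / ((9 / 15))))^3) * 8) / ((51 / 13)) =6591 / 1190 + 32955 * sqrt(5) / 476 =160.35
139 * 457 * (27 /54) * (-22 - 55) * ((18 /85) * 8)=-352171512 /85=-4143194.26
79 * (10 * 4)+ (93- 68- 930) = 2255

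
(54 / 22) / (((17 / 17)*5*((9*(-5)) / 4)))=-12 / 275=-0.04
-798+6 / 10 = -797.40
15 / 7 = 2.14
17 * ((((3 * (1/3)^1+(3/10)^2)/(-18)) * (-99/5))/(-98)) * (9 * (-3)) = 550341/98000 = 5.62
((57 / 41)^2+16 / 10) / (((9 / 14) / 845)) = 70253638 / 15129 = 4643.64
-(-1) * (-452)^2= 204304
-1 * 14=-14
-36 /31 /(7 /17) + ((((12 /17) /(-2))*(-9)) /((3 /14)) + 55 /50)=483379 /36890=13.10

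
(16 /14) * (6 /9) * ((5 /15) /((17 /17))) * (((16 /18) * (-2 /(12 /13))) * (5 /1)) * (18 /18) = -2.45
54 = 54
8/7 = 1.14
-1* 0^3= 0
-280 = -280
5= 5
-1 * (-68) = 68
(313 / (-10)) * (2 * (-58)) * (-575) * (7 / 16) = -7306985 / 8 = -913373.12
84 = 84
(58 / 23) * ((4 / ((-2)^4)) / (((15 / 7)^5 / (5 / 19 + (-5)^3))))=-38504837 / 22123125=-1.74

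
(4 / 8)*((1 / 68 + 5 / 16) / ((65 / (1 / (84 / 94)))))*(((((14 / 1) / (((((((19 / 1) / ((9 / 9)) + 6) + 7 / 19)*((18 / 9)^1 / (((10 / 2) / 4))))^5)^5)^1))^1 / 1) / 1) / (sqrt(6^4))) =23206411687372638138034224498470265686511993408203125 / 343867901465637755655160473861218950715093056420624824935583417361238921808530924353320728395776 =0.00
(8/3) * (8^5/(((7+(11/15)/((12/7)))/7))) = 15728640/191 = 82348.90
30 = 30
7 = 7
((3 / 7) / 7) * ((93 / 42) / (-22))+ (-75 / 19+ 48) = 44.05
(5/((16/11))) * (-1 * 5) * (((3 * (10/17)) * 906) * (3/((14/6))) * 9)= -151358625/476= -317980.30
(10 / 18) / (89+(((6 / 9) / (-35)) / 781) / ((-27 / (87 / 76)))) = 15580950 / 2496068219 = 0.01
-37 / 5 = -7.40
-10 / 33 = -0.30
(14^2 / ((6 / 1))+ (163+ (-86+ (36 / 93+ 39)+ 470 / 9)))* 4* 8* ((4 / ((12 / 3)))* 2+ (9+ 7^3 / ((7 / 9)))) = 812240384 / 279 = 2911255.86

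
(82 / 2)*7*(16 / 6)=2296 / 3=765.33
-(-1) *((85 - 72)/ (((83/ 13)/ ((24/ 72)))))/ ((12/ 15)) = 845/ 996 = 0.85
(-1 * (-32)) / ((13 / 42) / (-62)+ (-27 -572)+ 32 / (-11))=-916608 / 17241227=-0.05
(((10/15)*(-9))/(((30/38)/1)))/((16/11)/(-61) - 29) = 1342/5125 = 0.26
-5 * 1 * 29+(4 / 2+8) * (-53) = -675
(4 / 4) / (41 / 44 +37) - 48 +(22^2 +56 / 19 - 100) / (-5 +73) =-22794342 / 539087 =-42.28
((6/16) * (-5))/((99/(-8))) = 5/33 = 0.15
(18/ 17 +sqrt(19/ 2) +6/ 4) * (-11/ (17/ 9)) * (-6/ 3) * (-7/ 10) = -45.99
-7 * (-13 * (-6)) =-546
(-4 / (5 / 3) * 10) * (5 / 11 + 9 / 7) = -3216 / 77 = -41.77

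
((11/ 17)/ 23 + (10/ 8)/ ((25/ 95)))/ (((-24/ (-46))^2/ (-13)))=-744809/ 3264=-228.19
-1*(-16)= 16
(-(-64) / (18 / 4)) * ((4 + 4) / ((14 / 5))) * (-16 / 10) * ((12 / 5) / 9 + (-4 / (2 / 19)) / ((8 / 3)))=859136 / 945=909.14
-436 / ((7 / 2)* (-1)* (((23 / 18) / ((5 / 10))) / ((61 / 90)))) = 26596 / 805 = 33.04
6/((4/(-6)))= -9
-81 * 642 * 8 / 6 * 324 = -22464864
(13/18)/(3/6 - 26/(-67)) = 871/1071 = 0.81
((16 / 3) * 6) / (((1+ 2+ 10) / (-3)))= -96 / 13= -7.38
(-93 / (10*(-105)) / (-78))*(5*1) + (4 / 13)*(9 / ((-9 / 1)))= -1711 / 5460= -0.31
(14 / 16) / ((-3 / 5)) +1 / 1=-11 / 24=-0.46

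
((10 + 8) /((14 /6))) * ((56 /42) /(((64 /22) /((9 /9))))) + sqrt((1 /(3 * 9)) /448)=sqrt(21) /504 + 99 /28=3.54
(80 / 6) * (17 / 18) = 340 / 27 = 12.59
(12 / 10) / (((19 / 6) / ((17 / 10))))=306 / 475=0.64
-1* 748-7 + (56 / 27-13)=-20680 / 27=-765.93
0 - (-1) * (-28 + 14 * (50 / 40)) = -21 / 2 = -10.50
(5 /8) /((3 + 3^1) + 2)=5 /64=0.08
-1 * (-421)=421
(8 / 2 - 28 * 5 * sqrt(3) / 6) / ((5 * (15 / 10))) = -4.86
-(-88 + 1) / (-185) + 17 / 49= -1118 / 9065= -0.12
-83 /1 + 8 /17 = -1403 /17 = -82.53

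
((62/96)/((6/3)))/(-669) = -31/64224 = -0.00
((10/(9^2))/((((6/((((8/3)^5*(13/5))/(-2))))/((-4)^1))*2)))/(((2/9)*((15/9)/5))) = 212992/2187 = 97.39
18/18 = 1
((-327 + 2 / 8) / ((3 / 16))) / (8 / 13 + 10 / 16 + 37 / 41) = -22292192 / 27411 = -813.26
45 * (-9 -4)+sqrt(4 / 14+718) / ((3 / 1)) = -585+2 * sqrt(8799) / 21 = -576.07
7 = 7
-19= -19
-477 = -477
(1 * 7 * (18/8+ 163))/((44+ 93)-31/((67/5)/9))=44287/4448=9.96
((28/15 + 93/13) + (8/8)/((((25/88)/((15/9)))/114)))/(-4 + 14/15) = -132175/598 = -221.03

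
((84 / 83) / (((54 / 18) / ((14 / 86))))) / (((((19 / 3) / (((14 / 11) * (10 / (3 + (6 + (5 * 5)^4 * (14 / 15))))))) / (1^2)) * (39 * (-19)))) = -82320 / 201520194703399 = -0.00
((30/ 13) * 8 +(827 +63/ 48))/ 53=176129/ 11024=15.98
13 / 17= 0.76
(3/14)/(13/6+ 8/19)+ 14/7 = 4301/2065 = 2.08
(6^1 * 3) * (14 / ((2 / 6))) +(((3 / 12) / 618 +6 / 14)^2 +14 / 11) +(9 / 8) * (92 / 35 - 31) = 11948582840143 / 16468562880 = 725.54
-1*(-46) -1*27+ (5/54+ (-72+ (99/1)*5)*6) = 138083/54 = 2557.09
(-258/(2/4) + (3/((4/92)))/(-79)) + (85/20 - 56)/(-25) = -4066947/7900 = -514.80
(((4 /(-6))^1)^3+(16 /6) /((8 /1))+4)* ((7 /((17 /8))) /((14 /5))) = 4.75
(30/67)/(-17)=-0.03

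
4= 4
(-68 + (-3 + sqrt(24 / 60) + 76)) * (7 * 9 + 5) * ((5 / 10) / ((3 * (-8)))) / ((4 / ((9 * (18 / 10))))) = -459 / 16-459 * sqrt(10) / 400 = -32.32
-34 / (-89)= 34 / 89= 0.38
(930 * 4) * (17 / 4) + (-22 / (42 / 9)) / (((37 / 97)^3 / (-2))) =5666003928 / 354571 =15979.89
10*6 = 60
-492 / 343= -1.43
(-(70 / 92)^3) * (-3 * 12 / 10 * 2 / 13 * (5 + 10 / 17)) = 7331625 / 5377814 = 1.36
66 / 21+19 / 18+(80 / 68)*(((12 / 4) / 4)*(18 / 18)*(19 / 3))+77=185897 / 2142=86.79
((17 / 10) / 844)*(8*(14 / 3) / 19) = 238 / 60135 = 0.00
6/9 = 2/3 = 0.67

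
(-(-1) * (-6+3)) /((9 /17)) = -5.67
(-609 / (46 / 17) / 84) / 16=-493 / 2944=-0.17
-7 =-7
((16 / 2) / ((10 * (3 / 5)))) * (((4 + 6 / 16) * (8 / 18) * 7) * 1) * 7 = 3430 / 27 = 127.04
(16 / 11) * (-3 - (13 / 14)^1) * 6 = -240 / 7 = -34.29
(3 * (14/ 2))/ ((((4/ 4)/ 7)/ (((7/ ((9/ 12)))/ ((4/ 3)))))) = 1029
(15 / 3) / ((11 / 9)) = 45 / 11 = 4.09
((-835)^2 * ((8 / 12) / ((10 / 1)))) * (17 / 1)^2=40299605 / 3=13433201.67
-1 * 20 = -20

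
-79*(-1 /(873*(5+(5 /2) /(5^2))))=790 /44523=0.02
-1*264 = -264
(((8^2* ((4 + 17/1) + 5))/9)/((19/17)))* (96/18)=452608/513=882.28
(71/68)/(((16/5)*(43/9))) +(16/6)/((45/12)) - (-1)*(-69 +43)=-53096417/2105280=-25.22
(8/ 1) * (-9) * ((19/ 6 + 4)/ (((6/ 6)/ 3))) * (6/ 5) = -9288/ 5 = -1857.60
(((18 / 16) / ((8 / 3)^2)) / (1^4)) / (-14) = -81 / 7168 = -0.01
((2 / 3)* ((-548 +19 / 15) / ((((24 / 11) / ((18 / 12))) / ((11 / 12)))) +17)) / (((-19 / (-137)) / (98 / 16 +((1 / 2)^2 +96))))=-11760881587 / 72960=-161196.29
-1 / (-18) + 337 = 337.06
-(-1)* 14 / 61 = 14 / 61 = 0.23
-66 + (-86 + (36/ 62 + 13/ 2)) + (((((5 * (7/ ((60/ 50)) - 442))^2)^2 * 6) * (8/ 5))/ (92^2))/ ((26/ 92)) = 181755096157400255/ 2002104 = 90782045366.97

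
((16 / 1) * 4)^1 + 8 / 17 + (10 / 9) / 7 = 69218 / 1071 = 64.63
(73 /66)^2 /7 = 5329 /30492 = 0.17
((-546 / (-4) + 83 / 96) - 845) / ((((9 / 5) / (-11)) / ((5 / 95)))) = 3736315 / 16416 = 227.60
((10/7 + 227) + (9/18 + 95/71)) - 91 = 138431/994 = 139.27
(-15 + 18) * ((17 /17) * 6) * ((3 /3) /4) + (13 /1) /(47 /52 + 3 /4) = 1063 /86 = 12.36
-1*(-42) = 42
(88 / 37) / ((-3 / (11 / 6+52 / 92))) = -14564 / 7659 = -1.90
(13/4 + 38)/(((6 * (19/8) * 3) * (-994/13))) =-715/56658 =-0.01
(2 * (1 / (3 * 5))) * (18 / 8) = 3 / 10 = 0.30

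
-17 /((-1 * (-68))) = -1 /4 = -0.25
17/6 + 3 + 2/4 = 19/3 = 6.33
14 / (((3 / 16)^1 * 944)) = 14 / 177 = 0.08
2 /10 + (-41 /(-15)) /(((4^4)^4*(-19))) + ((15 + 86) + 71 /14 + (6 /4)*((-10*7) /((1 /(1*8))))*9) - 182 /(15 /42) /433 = -27658765922897880431 /3710143074140160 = -7454.91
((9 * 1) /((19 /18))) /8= 81 /76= 1.07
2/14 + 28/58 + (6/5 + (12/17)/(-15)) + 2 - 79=-1297946/17255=-75.22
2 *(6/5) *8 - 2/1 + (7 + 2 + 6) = 161/5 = 32.20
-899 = -899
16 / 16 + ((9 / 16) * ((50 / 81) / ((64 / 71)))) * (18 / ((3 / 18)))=5453 / 128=42.60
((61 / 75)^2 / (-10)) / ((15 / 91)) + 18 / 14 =5223473 / 5906250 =0.88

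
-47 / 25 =-1.88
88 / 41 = 2.15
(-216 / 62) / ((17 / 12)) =-1296 / 527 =-2.46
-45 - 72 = -117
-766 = -766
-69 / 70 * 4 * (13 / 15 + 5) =-4048 / 175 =-23.13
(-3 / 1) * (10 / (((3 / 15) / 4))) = -600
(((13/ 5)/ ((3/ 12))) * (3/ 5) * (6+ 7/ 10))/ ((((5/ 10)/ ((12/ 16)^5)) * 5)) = 634959/ 160000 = 3.97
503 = 503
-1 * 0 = 0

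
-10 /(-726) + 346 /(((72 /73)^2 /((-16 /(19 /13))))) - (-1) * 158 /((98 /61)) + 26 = -68789080505 /18249462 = -3769.38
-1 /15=-0.07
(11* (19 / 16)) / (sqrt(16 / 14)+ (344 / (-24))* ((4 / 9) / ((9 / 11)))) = -168155757 / 98341024 - 12341241* sqrt(14) / 196682048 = -1.94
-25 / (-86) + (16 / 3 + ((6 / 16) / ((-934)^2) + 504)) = 458799936179 / 900271392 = 509.62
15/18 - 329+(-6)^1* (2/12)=-1975/6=-329.17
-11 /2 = -5.50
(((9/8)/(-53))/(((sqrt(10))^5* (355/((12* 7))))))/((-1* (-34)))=-189* sqrt(10)/1279420000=-0.00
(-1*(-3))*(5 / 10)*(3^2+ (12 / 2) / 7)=207 / 14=14.79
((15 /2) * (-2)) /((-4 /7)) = 105 /4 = 26.25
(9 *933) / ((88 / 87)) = 730539 / 88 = 8301.58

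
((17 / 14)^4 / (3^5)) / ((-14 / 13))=-1085773 / 130691232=-0.01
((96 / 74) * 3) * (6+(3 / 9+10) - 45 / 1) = -4128 / 37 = -111.57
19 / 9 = 2.11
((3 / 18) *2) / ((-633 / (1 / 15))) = -0.00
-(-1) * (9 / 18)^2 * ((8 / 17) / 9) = 0.01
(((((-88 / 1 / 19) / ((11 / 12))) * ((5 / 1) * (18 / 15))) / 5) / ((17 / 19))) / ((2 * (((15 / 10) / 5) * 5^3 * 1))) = -192 / 2125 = -0.09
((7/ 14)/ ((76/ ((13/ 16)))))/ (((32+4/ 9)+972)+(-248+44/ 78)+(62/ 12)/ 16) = 1521/ 215494124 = 0.00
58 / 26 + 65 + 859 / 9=162.68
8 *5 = 40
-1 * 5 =-5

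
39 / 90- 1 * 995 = -29837 / 30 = -994.57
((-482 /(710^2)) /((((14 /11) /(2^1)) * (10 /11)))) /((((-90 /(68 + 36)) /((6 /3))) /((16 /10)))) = 6065488 /992446875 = 0.01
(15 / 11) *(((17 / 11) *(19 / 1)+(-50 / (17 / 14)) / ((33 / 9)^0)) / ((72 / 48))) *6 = -132540 / 2057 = -64.43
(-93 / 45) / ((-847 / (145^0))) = 31 / 12705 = 0.00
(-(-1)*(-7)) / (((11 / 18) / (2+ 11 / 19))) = -6174 / 209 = -29.54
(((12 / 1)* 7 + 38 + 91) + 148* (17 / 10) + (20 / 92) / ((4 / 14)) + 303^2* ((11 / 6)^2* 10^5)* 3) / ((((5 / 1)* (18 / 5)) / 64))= 340672597712528 / 1035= 329152268321.28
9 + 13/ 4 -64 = -207/ 4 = -51.75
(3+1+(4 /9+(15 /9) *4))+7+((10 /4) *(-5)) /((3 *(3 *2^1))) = 209 /12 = 17.42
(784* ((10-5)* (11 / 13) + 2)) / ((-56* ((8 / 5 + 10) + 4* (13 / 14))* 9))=-2205 / 3484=-0.63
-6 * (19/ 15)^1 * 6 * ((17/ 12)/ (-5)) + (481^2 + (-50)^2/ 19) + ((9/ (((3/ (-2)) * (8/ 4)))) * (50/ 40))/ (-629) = 276672228917/ 1195100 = 231505.50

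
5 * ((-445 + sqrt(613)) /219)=-2225 /219 + 5 * sqrt(613) /219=-9.59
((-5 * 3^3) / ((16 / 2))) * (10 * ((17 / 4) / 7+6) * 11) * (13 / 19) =-17857125 / 2128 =-8391.51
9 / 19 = 0.47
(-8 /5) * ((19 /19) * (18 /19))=-1.52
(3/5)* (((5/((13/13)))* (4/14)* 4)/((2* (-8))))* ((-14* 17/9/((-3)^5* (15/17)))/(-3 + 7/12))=1156/105705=0.01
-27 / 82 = -0.33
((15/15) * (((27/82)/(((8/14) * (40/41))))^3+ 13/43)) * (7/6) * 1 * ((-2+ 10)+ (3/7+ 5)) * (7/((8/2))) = 235658938543/16908288000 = 13.94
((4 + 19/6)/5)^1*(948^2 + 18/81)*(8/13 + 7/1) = 1912891937/195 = 9809702.24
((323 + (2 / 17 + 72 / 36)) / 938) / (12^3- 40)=5527 / 26916848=0.00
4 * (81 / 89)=324 / 89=3.64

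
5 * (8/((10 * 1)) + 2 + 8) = 54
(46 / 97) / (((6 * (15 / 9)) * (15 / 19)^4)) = 2997383 / 24553125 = 0.12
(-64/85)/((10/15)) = -96/85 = -1.13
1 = 1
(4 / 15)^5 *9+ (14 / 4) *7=4136423 / 168750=24.51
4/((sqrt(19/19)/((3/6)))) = 2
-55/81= -0.68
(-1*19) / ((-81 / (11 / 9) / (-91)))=-19019 / 729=-26.09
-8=-8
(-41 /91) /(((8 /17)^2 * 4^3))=-11849 /372736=-0.03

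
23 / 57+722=41177 / 57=722.40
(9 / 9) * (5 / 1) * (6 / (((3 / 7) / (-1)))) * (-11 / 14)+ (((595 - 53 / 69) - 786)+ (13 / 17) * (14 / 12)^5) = -410806675 / 3040416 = -135.12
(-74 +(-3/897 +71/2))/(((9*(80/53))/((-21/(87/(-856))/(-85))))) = 12186979/1768884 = 6.89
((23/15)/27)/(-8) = -23/3240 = -0.01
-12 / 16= -3 / 4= -0.75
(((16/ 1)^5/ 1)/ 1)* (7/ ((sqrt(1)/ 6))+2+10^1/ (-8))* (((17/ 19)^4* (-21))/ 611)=-4138065985536/ 4190849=-987405.17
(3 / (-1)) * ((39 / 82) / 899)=-117 / 73718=-0.00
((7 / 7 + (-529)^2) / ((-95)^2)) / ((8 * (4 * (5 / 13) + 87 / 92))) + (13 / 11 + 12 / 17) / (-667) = 5208744630216 / 3344392977475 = 1.56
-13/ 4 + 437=1735/ 4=433.75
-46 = -46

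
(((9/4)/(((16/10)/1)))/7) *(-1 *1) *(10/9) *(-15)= 375/112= 3.35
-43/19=-2.26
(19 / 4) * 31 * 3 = 1767 / 4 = 441.75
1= 1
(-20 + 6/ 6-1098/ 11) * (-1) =1307/ 11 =118.82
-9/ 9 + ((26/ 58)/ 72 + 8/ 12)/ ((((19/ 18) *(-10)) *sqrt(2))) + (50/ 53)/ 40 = -207/ 212 - 281 *sqrt(2)/ 8816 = -1.02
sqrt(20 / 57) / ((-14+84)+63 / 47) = 94 *sqrt(285) / 191121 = 0.01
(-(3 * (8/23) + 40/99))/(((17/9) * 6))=-1648/12903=-0.13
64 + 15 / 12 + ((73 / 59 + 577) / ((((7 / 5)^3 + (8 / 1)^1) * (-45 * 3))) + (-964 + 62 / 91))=-898.47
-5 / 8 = -0.62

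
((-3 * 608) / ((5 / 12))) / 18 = -1216 / 5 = -243.20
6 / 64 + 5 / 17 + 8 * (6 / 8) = 3475 / 544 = 6.39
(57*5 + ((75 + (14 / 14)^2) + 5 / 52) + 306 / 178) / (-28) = -1679109 / 129584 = -12.96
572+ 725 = 1297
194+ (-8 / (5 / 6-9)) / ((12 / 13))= 9558 / 49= 195.06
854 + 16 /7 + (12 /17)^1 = 856.99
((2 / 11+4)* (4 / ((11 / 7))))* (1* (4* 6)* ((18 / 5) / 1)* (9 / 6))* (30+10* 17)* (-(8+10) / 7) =-85847040 / 121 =-709479.67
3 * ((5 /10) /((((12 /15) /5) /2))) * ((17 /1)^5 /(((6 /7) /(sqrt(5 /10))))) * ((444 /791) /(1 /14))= 27580722225 * sqrt(2) /226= 172588634.65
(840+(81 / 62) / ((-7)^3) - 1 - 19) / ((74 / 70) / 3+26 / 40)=523141170 / 639499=818.05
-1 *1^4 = -1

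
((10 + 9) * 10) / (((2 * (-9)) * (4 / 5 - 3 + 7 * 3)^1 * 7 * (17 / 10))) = -2375 / 50337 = -0.05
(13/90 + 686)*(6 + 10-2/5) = 802789/75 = 10703.85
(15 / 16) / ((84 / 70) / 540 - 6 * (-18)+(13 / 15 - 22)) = 3375 / 312728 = 0.01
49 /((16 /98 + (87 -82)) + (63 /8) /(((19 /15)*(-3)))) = 364952 /23021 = 15.85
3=3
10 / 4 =5 / 2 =2.50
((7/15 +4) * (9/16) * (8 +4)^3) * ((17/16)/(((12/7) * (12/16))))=71757/20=3587.85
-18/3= -6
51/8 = 6.38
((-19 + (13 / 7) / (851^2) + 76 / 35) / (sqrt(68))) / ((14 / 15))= -45702249 * sqrt(17) / 86179919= -2.19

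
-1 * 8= -8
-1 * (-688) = 688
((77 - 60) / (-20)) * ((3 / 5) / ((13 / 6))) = -153 / 650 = -0.24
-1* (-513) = 513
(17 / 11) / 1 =17 / 11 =1.55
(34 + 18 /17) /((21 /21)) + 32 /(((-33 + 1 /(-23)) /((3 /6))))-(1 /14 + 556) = -11791043 /22610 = -521.50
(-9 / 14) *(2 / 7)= -9 / 49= -0.18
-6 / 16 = -3 / 8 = -0.38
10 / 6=5 / 3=1.67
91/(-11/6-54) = -546/335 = -1.63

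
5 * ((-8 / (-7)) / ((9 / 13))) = 8.25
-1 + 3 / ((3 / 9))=8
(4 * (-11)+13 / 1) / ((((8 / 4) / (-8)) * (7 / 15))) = 1860 / 7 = 265.71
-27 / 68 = -0.40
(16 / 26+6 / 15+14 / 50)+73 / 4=25409 / 1300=19.55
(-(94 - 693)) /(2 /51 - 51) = -30549 /2599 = -11.75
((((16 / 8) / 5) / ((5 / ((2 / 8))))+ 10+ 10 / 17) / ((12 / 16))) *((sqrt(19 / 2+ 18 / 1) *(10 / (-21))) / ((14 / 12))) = -36068 *sqrt(110) / 12495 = -30.27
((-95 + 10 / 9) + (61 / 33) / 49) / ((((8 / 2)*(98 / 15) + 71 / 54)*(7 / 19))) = -259505040 / 27961703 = -9.28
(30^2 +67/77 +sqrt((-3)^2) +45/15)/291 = 69829/22407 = 3.12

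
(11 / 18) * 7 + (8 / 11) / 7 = 4.38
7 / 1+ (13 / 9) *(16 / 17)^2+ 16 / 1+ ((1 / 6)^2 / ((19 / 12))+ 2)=1299574 / 49419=26.30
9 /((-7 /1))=-9 /7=-1.29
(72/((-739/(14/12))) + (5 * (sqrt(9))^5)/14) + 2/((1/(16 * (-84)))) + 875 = -17860589/10346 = -1726.33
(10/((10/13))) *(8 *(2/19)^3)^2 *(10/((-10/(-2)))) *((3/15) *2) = 0.00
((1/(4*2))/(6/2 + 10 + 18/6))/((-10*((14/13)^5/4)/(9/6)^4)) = -30074733/2753658880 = -0.01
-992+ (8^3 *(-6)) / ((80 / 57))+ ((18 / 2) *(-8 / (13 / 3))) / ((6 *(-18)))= -206742 / 65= -3180.65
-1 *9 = -9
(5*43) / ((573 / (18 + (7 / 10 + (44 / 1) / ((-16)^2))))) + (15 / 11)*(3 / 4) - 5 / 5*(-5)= 13.10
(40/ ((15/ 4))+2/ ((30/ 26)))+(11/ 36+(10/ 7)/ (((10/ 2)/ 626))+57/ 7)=35947/ 180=199.71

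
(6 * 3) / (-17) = -18 / 17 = -1.06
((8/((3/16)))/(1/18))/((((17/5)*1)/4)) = 15360/17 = 903.53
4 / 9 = 0.44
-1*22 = -22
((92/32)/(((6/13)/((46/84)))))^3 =325234848133/8193540096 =39.69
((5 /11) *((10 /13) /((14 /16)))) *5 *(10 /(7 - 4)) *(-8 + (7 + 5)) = 80000 /3003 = 26.64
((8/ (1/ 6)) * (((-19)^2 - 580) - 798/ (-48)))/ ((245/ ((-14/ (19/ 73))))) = 1418244/ 665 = 2132.70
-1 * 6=-6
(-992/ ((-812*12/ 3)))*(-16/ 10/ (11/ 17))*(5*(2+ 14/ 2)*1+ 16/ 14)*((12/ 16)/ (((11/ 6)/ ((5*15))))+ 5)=-213797576/ 171941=-1243.44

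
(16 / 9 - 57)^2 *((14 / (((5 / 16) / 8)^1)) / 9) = 442640128 / 3645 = 121437.62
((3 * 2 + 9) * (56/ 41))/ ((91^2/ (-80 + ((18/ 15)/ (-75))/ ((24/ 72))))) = -240144/ 1212575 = -0.20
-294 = -294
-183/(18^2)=-61/108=-0.56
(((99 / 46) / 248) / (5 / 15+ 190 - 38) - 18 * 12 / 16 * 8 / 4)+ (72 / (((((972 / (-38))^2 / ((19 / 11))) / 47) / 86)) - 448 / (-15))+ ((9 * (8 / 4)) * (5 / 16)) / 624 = 150882444828067009 / 195655373147520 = 771.16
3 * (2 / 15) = 2 / 5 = 0.40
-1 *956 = -956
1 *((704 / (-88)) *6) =-48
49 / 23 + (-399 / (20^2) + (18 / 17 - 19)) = -2628809 / 156400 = -16.81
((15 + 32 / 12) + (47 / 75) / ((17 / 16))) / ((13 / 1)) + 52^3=776866959 / 5525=140609.40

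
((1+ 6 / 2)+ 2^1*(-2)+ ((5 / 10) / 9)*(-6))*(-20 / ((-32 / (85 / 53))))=-425 / 1272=-0.33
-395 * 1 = -395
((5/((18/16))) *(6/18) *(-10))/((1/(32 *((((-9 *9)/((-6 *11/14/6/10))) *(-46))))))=247296000/11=22481454.55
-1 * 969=-969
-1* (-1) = 1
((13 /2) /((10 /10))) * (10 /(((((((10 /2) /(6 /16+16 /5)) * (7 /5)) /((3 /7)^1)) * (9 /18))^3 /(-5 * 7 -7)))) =-3079189971 /13445600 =-229.01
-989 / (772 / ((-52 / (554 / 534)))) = 3432819 / 53461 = 64.21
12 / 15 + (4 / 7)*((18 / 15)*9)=244 / 35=6.97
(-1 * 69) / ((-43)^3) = 69 / 79507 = 0.00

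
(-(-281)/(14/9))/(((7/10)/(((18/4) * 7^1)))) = 113805/14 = 8128.93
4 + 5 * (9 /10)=17 /2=8.50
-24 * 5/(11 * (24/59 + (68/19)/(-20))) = -672600/14047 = -47.88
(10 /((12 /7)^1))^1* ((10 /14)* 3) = 25 /2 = 12.50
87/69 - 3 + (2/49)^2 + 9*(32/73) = 8900020/4031279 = 2.21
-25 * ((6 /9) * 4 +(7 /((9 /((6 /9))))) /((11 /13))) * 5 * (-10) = 1217500 /297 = 4099.33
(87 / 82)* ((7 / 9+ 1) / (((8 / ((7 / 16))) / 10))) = 1015 / 984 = 1.03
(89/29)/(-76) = -89/2204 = -0.04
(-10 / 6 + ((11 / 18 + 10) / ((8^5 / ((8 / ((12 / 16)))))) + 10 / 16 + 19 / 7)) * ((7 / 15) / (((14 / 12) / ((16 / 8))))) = 648761 / 483840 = 1.34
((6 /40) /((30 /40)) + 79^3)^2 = 6077191318416 /25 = 243087652736.64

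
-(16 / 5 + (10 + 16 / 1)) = -146 / 5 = -29.20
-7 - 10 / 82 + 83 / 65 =-15577 / 2665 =-5.85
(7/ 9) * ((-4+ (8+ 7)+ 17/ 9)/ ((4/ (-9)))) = -203/ 9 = -22.56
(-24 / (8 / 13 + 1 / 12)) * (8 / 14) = -14976 / 763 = -19.63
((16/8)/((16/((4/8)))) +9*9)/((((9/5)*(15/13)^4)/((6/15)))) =37043617/3645000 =10.16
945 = 945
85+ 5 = 90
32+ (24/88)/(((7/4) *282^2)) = 16328929/510279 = 32.00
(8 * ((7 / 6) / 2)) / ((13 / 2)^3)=112 / 6591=0.02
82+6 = 88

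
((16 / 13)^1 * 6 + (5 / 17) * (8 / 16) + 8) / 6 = 6865 / 2652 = 2.59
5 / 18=0.28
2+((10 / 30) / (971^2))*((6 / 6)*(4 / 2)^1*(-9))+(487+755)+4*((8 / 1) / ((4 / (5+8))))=1270949662 / 942841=1348.00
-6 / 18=-1 / 3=-0.33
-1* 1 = -1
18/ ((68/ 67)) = 603/ 34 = 17.74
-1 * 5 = -5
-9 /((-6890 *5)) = 0.00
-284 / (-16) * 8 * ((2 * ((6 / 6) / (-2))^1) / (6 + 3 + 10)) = -7.47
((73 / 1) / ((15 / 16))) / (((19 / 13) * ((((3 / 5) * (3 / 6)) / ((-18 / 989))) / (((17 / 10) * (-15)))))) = 82.42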